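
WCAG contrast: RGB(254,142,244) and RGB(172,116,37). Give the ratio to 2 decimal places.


Linearize each sRGB channel c=v/255: c/12.92 if c ≤ 0.04045 else ((c+0.055)/1.055)^2.4
L = 0.2126×R_lin + 0.7152×G_lin + 0.0722×B_lin
Color 1 (254,142,244):
  R=254: 254/255≈0.9961 > 0.04045 → ((0.9961+0.055)/1.055)^2.4 ≈ 0.99110
  G=142: 142/255≈0.5569 > 0.04045 → ((0.5569+0.055)/1.055)^2.4 ≈ 0.27050
  B=244: 244/255≈0.9569 > 0.04045 → ((0.9569+0.055)/1.055)^2.4 ≈ 0.90466
  L1 = 0.2126×0.99110 + 0.7152×0.27050 + 0.0722×0.90466 ≈ 0.46948
Color 2 (172,116,37):
  R=172: 172/255≈0.6745 > 0.04045 → ((0.6745+0.055)/1.055)^2.4 ≈ 0.41254
  G=116: 116/255≈0.4549 > 0.04045 → ((0.4549+0.055)/1.055)^2.4 ≈ 0.17465
  B=37: 37/255≈0.1451 > 0.04045 → ((0.1451+0.055)/1.055)^2.4 ≈ 0.01850
  L2 = 0.2126×0.41254 + 0.7152×0.17465 + 0.0722×0.01850 ≈ 0.21395
Lighter = 0.46948, Darker = 0.21395
Ratio = (L_lighter + 0.05) / (L_darker + 0.05)
Ratio = (0.46948 + 0.05) / (0.21395 + 0.05) = 0.51948 / 0.26395 ≈ 1.9681
Ratio ≈ 1.97:1


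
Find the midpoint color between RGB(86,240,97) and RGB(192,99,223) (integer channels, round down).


Midpoint: each channel = ⌊(C₁+C₂)/2⌋
R: ⌊(86+192)/2⌋ = 139
G: ⌊(240+99)/2⌋ = 169
B: ⌊(97+223)/2⌋ = 160
= RGB(139, 169, 160)


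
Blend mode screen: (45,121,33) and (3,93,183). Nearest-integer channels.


Screen: C = 255 - (255-A)×(255-B)/255, rounded to nearest integer
R: 255 - (255-45)×(255-3)/255 = 255 - 52920/255 ≈ 255 - 207.529 = 47.471 → 47
G: 255 - (255-121)×(255-93)/255 = 255 - 21708/255 ≈ 255 - 85.129 = 169.871 → 170
B: 255 - (255-33)×(255-183)/255 = 255 - 15984/255 ≈ 255 - 62.682 = 192.318 → 192
= RGB(47, 170, 192)


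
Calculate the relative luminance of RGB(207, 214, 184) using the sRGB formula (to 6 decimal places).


Linearize each channel (sRGB transfer function): c = v/255; c_lin = c/12.92 if c ≤ 0.04045, else ((c+0.055)/1.055)^2.4
  R: 207/255 ≈ 0.811765 > 0.04045 → ((0.811765+0.055)/1.055)^2.4 ≈ 0.623960
  G: 214/255 ≈ 0.839216 > 0.04045 → ((0.839216+0.055)/1.055)^2.4 ≈ 0.672443
  B: 184/255 ≈ 0.721569 > 0.04045 → ((0.721569+0.055)/1.055)^2.4 ≈ 0.479320
R_lin = 0.623960, G_lin = 0.672443, B_lin = 0.479320
L = 0.2126×R + 0.7152×G + 0.0722×B
L = 0.2126×0.623960 + 0.7152×0.672443 + 0.0722×0.479320
L ≈ 0.648192


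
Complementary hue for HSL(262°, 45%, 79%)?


Complement = opposite side of color wheel = hue + 180°
H' = (262 + 180) mod 360 = 82°
S and L unchanged.
= HSL(82°, 45%, 79%)


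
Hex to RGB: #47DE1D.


47 → 71 (R)
DE → 222 (G)
1D → 29 (B)
= RGB(71, 222, 29)


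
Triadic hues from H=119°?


Triadic: equally spaced at 120° intervals
H1 = 119°
H2 = (119 + 120) mod 360 = 239°
H3 = (119 + 240) mod 360 = 359°
Triadic = 119°, 239°, 359°


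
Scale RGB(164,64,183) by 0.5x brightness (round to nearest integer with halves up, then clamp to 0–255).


Multiply each channel by 0.5, round half up, clamp to [0, 255]
R: 164×0.5 = 82
G: 64×0.5 = 32
B: 183×0.5 = 91.5 → round → 92
= RGB(82, 32, 92)


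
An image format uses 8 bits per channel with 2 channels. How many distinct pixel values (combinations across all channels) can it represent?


Total bits = 8 bits/channel × 2 channels = 16 bits
Distinct pixel values = 2^16
= 65,536 pixel values


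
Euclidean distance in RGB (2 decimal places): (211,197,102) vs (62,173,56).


d = √[(R₁-R₂)² + (G₁-G₂)² + (B₁-B₂)²]
d = √[(211-62)² + (197-173)² + (102-56)²]
d = √[22201 + 576 + 2116]
d = √24893
d ≈ 157.78


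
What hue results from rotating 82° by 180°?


New hue = (H + rotation) mod 360
New hue = (82 + 180) mod 360
= 262 mod 360
= 262°


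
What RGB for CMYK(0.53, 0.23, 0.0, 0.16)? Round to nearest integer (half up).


R = 255 × (1-C) × (1-K) = 255 × 0.47 × 0.84 = 100.674 → 101
G = 255 × (1-M) × (1-K) = 255 × 0.77 × 0.84 = 164.934 → 165
B = 255 × (1-Y) × (1-K) = 255 × 1.00 × 0.84 = 214.2 → 214
= RGB(101, 165, 214)


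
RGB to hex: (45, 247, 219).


R = 45 → 2D (hex)
G = 247 → F7 (hex)
B = 219 → DB (hex)
Hex = #2DF7DB


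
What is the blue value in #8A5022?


Color: #8A5022
R = 8A = 138
G = 50 = 80
B = 22 = 34
Blue = 34


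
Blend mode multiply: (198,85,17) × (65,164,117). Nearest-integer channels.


Multiply: C = A×B/255, rounded to nearest integer
R: 198×65/255 = 12870/255 ≈ 50.471 → 50
G: 85×164/255 = 13940/255 ≈ 54.667 → 55
B: 17×117/255 = 1989/255 ≈ 7.800 → 8
= RGB(50, 55, 8)


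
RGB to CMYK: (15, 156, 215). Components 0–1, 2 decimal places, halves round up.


R'=15/255≈0.0588, G'=156/255≈0.6118, B'=215/255≈0.8431
K = 1 - max(R',G',B') = 1 - 215/255 = 40/255 = 0.15686… → 0.16
(1-R'-K)/(1-K) simplifies to (max-R)/max with max = 215:
C = (215-15)/215 = 200/215 = 0.93023… → 0.93
M = (215-156)/215 = 59/215 = 0.27441… → 0.27
Y = (215-215)/215 = 0/215 = 0 → 0.00
= CMYK(0.93, 0.27, 0.00, 0.16)


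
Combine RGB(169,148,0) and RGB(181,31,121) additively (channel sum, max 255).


Additive: each channel = min(255, C₁+C₂)
R: 169+181 = 350 → 255
G: 148+31 = 179 → 179
B: 0+121 = 121 → 121
= RGB(255, 179, 121)


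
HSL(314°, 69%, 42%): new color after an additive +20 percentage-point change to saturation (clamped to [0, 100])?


Original S = 69%
Adjustment = +20 percentage points
New S = 69 + (20) = 89
Clamp to [0, 100] → 89
= HSL(314°, 89%, 42%)


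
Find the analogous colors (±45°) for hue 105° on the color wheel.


Base hue: 105°
Left analog: (105 - 45) mod 360 = 60°
Right analog: (105 + 45) mod 360 = 150°
Analogous hues = 60° and 150°


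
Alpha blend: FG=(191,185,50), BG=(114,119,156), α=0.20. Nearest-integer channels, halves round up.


C = α×F + (1-α)×B, with 1-α = 0.80
R: 0.20×191 + 0.80×114 = 38.20 + 91.20 = 129.40 → 129
G: 0.20×185 + 0.80×119 = 37.00 + 95.20 = 132.20 → 132
B: 0.20×50 + 0.80×156 = 10.00 + 124.80 = 134.80 → 135
= RGB(129, 132, 135)


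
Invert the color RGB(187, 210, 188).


Invert: (255-R, 255-G, 255-B)
R: 255-187 = 68
G: 255-210 = 45
B: 255-188 = 67
= RGB(68, 45, 67)


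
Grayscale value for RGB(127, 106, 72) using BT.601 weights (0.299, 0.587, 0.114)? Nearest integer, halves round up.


Gray = 0.299×R + 0.587×G + 0.114×B
Gray = 0.299×127 + 0.587×106 + 0.114×72
Gray = 37.973 + 62.222 + 8.208
Gray = 108.403 → round half up → 108
Gray = 108


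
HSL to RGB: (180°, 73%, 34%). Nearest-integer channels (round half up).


H=180°, S=0.73, L=0.34
C = (1-|2L-1|)×S = (1-|-0.32|)×0.73 = 0.4964
H' = H/60 = 180/60 ≈ 3.0000; X = C×(1-|H' mod 2 - 1|) = 0.4964
m = L - C/2 = 0.34 - 0.2482 = 0.0918
Sector ⌊H'⌋ = 3 → (R',G',B') = (0.0, 0.4964, 0.4964)
RGB = ((R'+m)×255, (G'+m)×255, (B'+m)×255) = (23.409, 149.991, 149.991)
Round half up → RGB(23, 150, 150)


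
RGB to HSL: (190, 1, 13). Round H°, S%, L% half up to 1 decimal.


Normalize: R'=190/255≈0.7451, G'=1/255≈0.0039, B'=13/255≈0.0510
Max=190/255, Min=1/255, Δ=Max-Min=189/255
L = (Max+Min)/2 = (190+1)/510 = 191/510 = 0.37450… → L = 37.5%
L ≤ 0.5 → S = Δ/(Max+Min) = 189/(190+1) = 189/191 = 0.98952… → S = 99.0%
(the 1/255 factors cancel in S and H, so raw channel differences can be used)
Max is R' → H = 60 × (((G-B)/Δ) mod 6) = 60 × (((1-13)/189) mod 6)
  (-12)/189 = -0.0634…; negative, so add 6 → 5.9365…
  H = 60 × 5.9365… = 356.190…° → H = 356.2°
= HSL(356.2°, 99.0%, 37.5%)


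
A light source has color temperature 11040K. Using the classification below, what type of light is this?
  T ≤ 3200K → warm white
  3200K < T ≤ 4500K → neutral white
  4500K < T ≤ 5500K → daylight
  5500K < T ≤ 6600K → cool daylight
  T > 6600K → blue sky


Temperature: 11040K
11040K > 6600K → blue sky
Classification: blue sky


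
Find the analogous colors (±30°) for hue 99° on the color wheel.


Base hue: 99°
Left analog: (99 - 30) mod 360 = 69°
Right analog: (99 + 30) mod 360 = 129°
Analogous hues = 69° and 129°


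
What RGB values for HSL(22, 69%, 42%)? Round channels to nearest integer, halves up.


H=22°, S=0.69, L=0.42
C = (1-|2L-1|)×S = (1-|-0.16|)×0.69 = 0.5796
H' = H/60 = 22/60 ≈ 0.3667; X = C×(1-|H' mod 2 - 1|) = 0.21252
m = L - C/2 = 0.42 - 0.2898 = 0.1302
Sector ⌊H'⌋ = 0 → (R',G',B') = (0.5796, 0.21252, 0.0)
RGB = ((R'+m)×255, (G'+m)×255, (B'+m)×255) = (180.999, 87.3936, 33.201)
Round half up → RGB(181, 87, 33)


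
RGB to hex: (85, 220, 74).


R = 85 → 55 (hex)
G = 220 → DC (hex)
B = 74 → 4A (hex)
Hex = #55DC4A


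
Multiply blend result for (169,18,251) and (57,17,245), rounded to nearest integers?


Multiply: C = A×B/255, rounded to nearest integer
R: 169×57/255 = 9633/255 ≈ 37.776 → 38
G: 18×17/255 = 306/255 ≈ 1.200 → 1
B: 251×245/255 = 61495/255 ≈ 241.157 → 241
= RGB(38, 1, 241)


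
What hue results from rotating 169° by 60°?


New hue = (H + rotation) mod 360
New hue = (169 + 60) mod 360
= 229 mod 360
= 229°


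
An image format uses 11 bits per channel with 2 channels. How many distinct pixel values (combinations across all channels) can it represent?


Total bits = 11 bits/channel × 2 channels = 22 bits
Distinct pixel values = 2^22
= 4,194,304 pixel values


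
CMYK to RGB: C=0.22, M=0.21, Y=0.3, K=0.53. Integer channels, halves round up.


R = 255 × (1-C) × (1-K) = 255 × 0.78 × 0.47 = 93.483 → 93
G = 255 × (1-M) × (1-K) = 255 × 0.79 × 0.47 = 94.6815 → 95
B = 255 × (1-Y) × (1-K) = 255 × 0.70 × 0.47 = 83.895 → 84
= RGB(93, 95, 84)


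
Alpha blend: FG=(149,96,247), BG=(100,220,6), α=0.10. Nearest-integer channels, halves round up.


C = α×F + (1-α)×B, with 1-α = 0.90
R: 0.10×149 + 0.90×100 = 14.90 + 90.00 = 104.90 → 105
G: 0.10×96 + 0.90×220 = 9.60 + 198.00 = 207.60 → 208
B: 0.10×247 + 0.90×6 = 24.70 + 5.40 = 30.10 → 30
= RGB(105, 208, 30)


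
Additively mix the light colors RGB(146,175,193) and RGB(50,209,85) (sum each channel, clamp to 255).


Additive: each channel = min(255, C₁+C₂)
R: 146+50 = 196 → 196
G: 175+209 = 384 → 255
B: 193+85 = 278 → 255
= RGB(196, 255, 255)


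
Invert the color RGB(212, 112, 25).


Invert: (255-R, 255-G, 255-B)
R: 255-212 = 43
G: 255-112 = 143
B: 255-25 = 230
= RGB(43, 143, 230)


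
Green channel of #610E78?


Color: #610E78
R = 61 = 97
G = 0E = 14
B = 78 = 120
Green = 14


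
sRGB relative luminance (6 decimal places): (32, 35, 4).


Linearize each channel (sRGB transfer function): c = v/255; c_lin = c/12.92 if c ≤ 0.04045, else ((c+0.055)/1.055)^2.4
  R: 32/255 ≈ 0.125490 > 0.04045 → ((0.125490+0.055)/1.055)^2.4 ≈ 0.014444
  G: 35/255 ≈ 0.137255 > 0.04045 → ((0.137255+0.055)/1.055)^2.4 ≈ 0.016807
  B: 4/255 ≈ 0.015686 ≤ 0.04045 → 0.015686/12.92 ≈ 0.001214
R_lin = 0.014444, G_lin = 0.016807, B_lin = 0.001214
L = 0.2126×R + 0.7152×G + 0.0722×B
L = 0.2126×0.014444 + 0.7152×0.016807 + 0.0722×0.001214
L ≈ 0.015179


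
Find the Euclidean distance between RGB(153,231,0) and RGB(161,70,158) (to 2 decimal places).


d = √[(R₁-R₂)² + (G₁-G₂)² + (B₁-B₂)²]
d = √[(153-161)² + (231-70)² + (0-158)²]
d = √[64 + 25921 + 24964]
d = √50949
d ≈ 225.72


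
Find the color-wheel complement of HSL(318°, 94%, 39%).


Complement = opposite side of color wheel = hue + 180°
H' = (318 + 180) mod 360 = 138°
S and L unchanged.
= HSL(138°, 94%, 39%)


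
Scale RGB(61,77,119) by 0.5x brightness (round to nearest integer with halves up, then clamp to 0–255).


Multiply each channel by 0.5, round half up, clamp to [0, 255]
R: 61×0.5 = 30.5 → round → 31
G: 77×0.5 = 38.5 → round → 39
B: 119×0.5 = 59.5 → round → 60
= RGB(31, 39, 60)


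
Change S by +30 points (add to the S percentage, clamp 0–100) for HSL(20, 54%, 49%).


Original S = 54%
Adjustment = +30 percentage points
New S = 54 + (30) = 84
Clamp to [0, 100] → 84
= HSL(20°, 84%, 49%)


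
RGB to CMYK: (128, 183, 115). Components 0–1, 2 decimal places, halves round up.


R'=128/255≈0.5020, G'=183/255≈0.7176, B'=115/255≈0.4510
K = 1 - max(R',G',B') = 1 - 183/255 = 72/255 = 0.28235… → 0.28
(1-R'-K)/(1-K) simplifies to (max-R)/max with max = 183:
C = (183-128)/183 = 55/183 = 0.30054… → 0.30
M = (183-183)/183 = 0/183 = 0 → 0.00
Y = (183-115)/183 = 68/183 = 0.37158… → 0.37
= CMYK(0.30, 0.00, 0.37, 0.28)


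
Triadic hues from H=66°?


Triadic: equally spaced at 120° intervals
H1 = 66°
H2 = (66 + 120) mod 360 = 186°
H3 = (66 + 240) mod 360 = 306°
Triadic = 66°, 186°, 306°


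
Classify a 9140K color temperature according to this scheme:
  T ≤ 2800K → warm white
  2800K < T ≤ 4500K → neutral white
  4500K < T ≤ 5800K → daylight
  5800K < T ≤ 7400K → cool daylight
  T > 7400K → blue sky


Temperature: 9140K
9140K > 7400K → blue sky
Classification: blue sky


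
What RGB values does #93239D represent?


93 → 147 (R)
23 → 35 (G)
9D → 157 (B)
= RGB(147, 35, 157)


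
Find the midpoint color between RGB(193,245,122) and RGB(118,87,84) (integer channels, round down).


Midpoint: each channel = ⌊(C₁+C₂)/2⌋
R: ⌊(193+118)/2⌋ = 155
G: ⌊(245+87)/2⌋ = 166
B: ⌊(122+84)/2⌋ = 103
= RGB(155, 166, 103)


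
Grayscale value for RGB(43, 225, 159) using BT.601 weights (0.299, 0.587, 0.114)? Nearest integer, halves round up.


Gray = 0.299×R + 0.587×G + 0.114×B
Gray = 0.299×43 + 0.587×225 + 0.114×159
Gray = 12.857 + 132.075 + 18.126
Gray = 163.058 → round half up → 163
Gray = 163


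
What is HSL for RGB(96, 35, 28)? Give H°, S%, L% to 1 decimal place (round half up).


Normalize: R'=96/255≈0.3765, G'=35/255≈0.1373, B'=28/255≈0.1098
Max=96/255, Min=28/255, Δ=Max-Min=68/255
L = (Max+Min)/2 = (96+28)/510 = 124/510 = 0.24313… → L = 24.3%
L ≤ 0.5 → S = Δ/(Max+Min) = 68/(96+28) = 68/124 = 0.54838… → S = 54.8%
(the 1/255 factors cancel in S and H, so raw channel differences can be used)
Max is R' → H = 60 × (((G-B)/Δ) mod 6) = 60 × (((35-28)/68) mod 6)
  7/68 = 0.1029…
  H = 60 × 0.1029… = 6.176…° → H = 6.2°
= HSL(6.2°, 54.8%, 24.3%)


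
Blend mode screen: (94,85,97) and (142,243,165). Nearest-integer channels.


Screen: C = 255 - (255-A)×(255-B)/255, rounded to nearest integer
R: 255 - (255-94)×(255-142)/255 = 255 - 18193/255 ≈ 255 - 71.345 = 183.655 → 184
G: 255 - (255-85)×(255-243)/255 = 255 - 2040/255 ≈ 255 - 8.000 = 247.000 → 247
B: 255 - (255-97)×(255-165)/255 = 255 - 14220/255 ≈ 255 - 55.765 = 199.235 → 199
= RGB(184, 247, 199)


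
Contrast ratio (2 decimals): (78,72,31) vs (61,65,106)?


Linearize each sRGB channel c=v/255: c/12.92 if c ≤ 0.04045 else ((c+0.055)/1.055)^2.4
L = 0.2126×R_lin + 0.7152×G_lin + 0.0722×B_lin
Color 1 (78,72,31):
  R=78: 78/255≈0.3059 > 0.04045 → ((0.3059+0.055)/1.055)^2.4 ≈ 0.07619
  G=72: 72/255≈0.2824 > 0.04045 → ((0.2824+0.055)/1.055)^2.4 ≈ 0.06480
  B=31: 31/255≈0.1216 > 0.04045 → ((0.1216+0.055)/1.055)^2.4 ≈ 0.01370
  L1 = 0.2126×0.07619 + 0.7152×0.06480 + 0.0722×0.01370 ≈ 0.06353
Color 2 (61,65,106):
  R=61: 61/255≈0.2392 > 0.04045 → ((0.2392+0.055)/1.055)^2.4 ≈ 0.04667
  G=65: 65/255≈0.2549 > 0.04045 → ((0.2549+0.055)/1.055)^2.4 ≈ 0.05286
  B=106: 106/255≈0.4157 > 0.04045 → ((0.4157+0.055)/1.055)^2.4 ≈ 0.14413
  L2 = 0.2126×0.04667 + 0.7152×0.05286 + 0.0722×0.14413 ≈ 0.05813
Lighter = 0.06353, Darker = 0.05813
Ratio = (L_lighter + 0.05) / (L_darker + 0.05)
Ratio = (0.06353 + 0.05) / (0.05813 + 0.05) = 0.11353 / 0.10813 ≈ 1.0499
Ratio ≈ 1.05:1


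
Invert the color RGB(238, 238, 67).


Invert: (255-R, 255-G, 255-B)
R: 255-238 = 17
G: 255-238 = 17
B: 255-67 = 188
= RGB(17, 17, 188)


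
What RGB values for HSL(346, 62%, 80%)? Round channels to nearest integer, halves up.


H=346°, S=0.62, L=0.80
C = (1-|2L-1|)×S = (1-|0.60|)×0.62 = 0.248
H' = H/60 = 346/60 ≈ 5.7667; X = C×(1-|H' mod 2 - 1|) ≈ 0.0579
m = L - C/2 = 0.80 - 0.124 = 0.676
Sector ⌊H'⌋ = 5 → (R',G',B') = (0.248, 0.0, ≈0.0579)
RGB = ((R'+m)×255, (G'+m)×255, (B'+m)×255) = (235.62, 172.38, 187.136)
Round half up → RGB(236, 172, 187)


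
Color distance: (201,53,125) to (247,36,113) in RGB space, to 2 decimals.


d = √[(R₁-R₂)² + (G₁-G₂)² + (B₁-B₂)²]
d = √[(201-247)² + (53-36)² + (125-113)²]
d = √[2116 + 289 + 144]
d = √2549
d ≈ 50.49


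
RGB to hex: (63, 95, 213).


R = 63 → 3F (hex)
G = 95 → 5F (hex)
B = 213 → D5 (hex)
Hex = #3F5FD5


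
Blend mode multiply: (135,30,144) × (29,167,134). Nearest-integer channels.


Multiply: C = A×B/255, rounded to nearest integer
R: 135×29/255 = 3915/255 ≈ 15.353 → 15
G: 30×167/255 = 5010/255 ≈ 19.647 → 20
B: 144×134/255 = 19296/255 ≈ 75.671 → 76
= RGB(15, 20, 76)


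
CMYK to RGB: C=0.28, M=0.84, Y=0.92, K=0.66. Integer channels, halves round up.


R = 255 × (1-C) × (1-K) = 255 × 0.72 × 0.34 = 62.424 → 62
G = 255 × (1-M) × (1-K) = 255 × 0.16 × 0.34 = 13.872 → 14
B = 255 × (1-Y) × (1-K) = 255 × 0.08 × 0.34 = 6.936 → 7
= RGB(62, 14, 7)


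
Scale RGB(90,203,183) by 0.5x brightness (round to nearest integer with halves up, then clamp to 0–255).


Multiply each channel by 0.5, round half up, clamp to [0, 255]
R: 90×0.5 = 45
G: 203×0.5 = 101.5 → round → 102
B: 183×0.5 = 91.5 → round → 92
= RGB(45, 102, 92)


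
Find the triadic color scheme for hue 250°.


Triadic: equally spaced at 120° intervals
H1 = 250°
H2 = (250 + 120) mod 360 = 10°
H3 = (250 + 240) mod 360 = 130°
Triadic = 250°, 10°, 130°


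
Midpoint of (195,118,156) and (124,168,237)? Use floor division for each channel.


Midpoint: each channel = ⌊(C₁+C₂)/2⌋
R: ⌊(195+124)/2⌋ = 159
G: ⌊(118+168)/2⌋ = 143
B: ⌊(156+237)/2⌋ = 196
= RGB(159, 143, 196)


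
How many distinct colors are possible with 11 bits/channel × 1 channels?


Total bits = 11 bits/channel × 1 channels = 11 bits
Distinct colors = 2^11
= 2,048 colors


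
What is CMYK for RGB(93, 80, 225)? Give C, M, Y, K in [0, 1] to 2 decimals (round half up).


R'=93/255≈0.3647, G'=80/255≈0.3137, B'=225/255≈0.8824
K = 1 - max(R',G',B') = 1 - 225/255 = 30/255 = 0.11764… → 0.12
(1-R'-K)/(1-K) simplifies to (max-R)/max with max = 225:
C = (225-93)/225 = 132/225 = 0.58666… → 0.59
M = (225-80)/225 = 145/225 = 0.64444… → 0.64
Y = (225-225)/225 = 0/225 = 0 → 0.00
= CMYK(0.59, 0.64, 0.00, 0.12)


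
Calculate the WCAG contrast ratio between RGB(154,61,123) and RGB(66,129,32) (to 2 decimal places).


Linearize each sRGB channel c=v/255: c/12.92 if c ≤ 0.04045 else ((c+0.055)/1.055)^2.4
L = 0.2126×R_lin + 0.7152×G_lin + 0.0722×B_lin
Color 1 (154,61,123):
  R=154: 154/255≈0.6039 > 0.04045 → ((0.6039+0.055)/1.055)^2.4 ≈ 0.32314
  G=61: 61/255≈0.2392 > 0.04045 → ((0.2392+0.055)/1.055)^2.4 ≈ 0.04667
  B=123: 123/255≈0.4824 > 0.04045 → ((0.4824+0.055)/1.055)^2.4 ≈ 0.19807
  L1 = 0.2126×0.32314 + 0.7152×0.04667 + 0.0722×0.19807 ≈ 0.11638
Color 2 (66,129,32):
  R=66: 66/255≈0.2588 > 0.04045 → ((0.2588+0.055)/1.055)^2.4 ≈ 0.05448
  G=129: 129/255≈0.5059 > 0.04045 → ((0.5059+0.055)/1.055)^2.4 ≈ 0.21953
  B=32: 32/255≈0.1255 > 0.04045 → ((0.1255+0.055)/1.055)^2.4 ≈ 0.01444
  L2 = 0.2126×0.05448 + 0.7152×0.21953 + 0.0722×0.01444 ≈ 0.16963
Lighter = 0.16963, Darker = 0.11638
Ratio = (L_lighter + 0.05) / (L_darker + 0.05)
Ratio = (0.16963 + 0.05) / (0.11638 + 0.05) = 0.21963 / 0.16638 ≈ 1.3201
Ratio ≈ 1.32:1


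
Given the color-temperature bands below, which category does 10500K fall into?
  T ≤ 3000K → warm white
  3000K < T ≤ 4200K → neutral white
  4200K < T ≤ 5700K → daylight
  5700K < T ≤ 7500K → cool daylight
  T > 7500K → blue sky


Temperature: 10500K
10500K > 7500K → blue sky
Classification: blue sky


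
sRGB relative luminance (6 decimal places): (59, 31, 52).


Linearize each channel (sRGB transfer function): c = v/255; c_lin = c/12.92 if c ≤ 0.04045, else ((c+0.055)/1.055)^2.4
  R: 59/255 ≈ 0.231373 > 0.04045 → ((0.231373+0.055)/1.055)^2.4 ≈ 0.043735
  G: 31/255 ≈ 0.121569 > 0.04045 → ((0.121569+0.055)/1.055)^2.4 ≈ 0.013702
  B: 52/255 ≈ 0.203922 > 0.04045 → ((0.203922+0.055)/1.055)^2.4 ≈ 0.034340
R_lin = 0.043735, G_lin = 0.013702, B_lin = 0.034340
L = 0.2126×R + 0.7152×G + 0.0722×B
L = 0.2126×0.043735 + 0.7152×0.013702 + 0.0722×0.034340
L ≈ 0.021577


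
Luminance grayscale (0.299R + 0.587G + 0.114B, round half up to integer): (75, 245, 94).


Gray = 0.299×R + 0.587×G + 0.114×B
Gray = 0.299×75 + 0.587×245 + 0.114×94
Gray = 22.425 + 143.815 + 10.716
Gray = 176.956 → round half up → 177
Gray = 177


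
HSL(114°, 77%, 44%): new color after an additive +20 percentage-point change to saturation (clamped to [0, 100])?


Original S = 77%
Adjustment = +20 percentage points
New S = 77 + (20) = 97
Clamp to [0, 100] → 97
= HSL(114°, 97%, 44%)


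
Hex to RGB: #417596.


41 → 65 (R)
75 → 117 (G)
96 → 150 (B)
= RGB(65, 117, 150)


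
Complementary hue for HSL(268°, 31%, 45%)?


Complement = opposite side of color wheel = hue + 180°
H' = (268 + 180) mod 360 = 88°
S and L unchanged.
= HSL(88°, 31%, 45%)


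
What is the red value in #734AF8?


Color: #734AF8
R = 73 = 115
G = 4A = 74
B = F8 = 248
Red = 115


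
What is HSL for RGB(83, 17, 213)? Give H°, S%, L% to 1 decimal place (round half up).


Normalize: R'=83/255≈0.3255, G'=17/255≈0.0667, B'=213/255≈0.8353
Max=213/255, Min=17/255, Δ=Max-Min=196/255
L = (Max+Min)/2 = (213+17)/510 = 230/510 = 0.45098… → L = 45.1%
L ≤ 0.5 → S = Δ/(Max+Min) = 196/(213+17) = 196/230 = 0.85217… → S = 85.2%
(the 1/255 factors cancel in S and H, so raw channel differences can be used)
Max is B' → H = 60 × ((R-G)/Δ + 4) = 60 × ((83-17)/196 + 4)
  66/196 + 4 = 0.3367… + 4 = 4.3367…
  H = 60 × 4.3367… = 260.204…° → H = 260.2°
= HSL(260.2°, 85.2%, 45.1%)


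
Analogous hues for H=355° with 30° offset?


Base hue: 355°
Left analog: (355 - 30) mod 360 = 325°
Right analog: (355 + 30) mod 360 = 25°
Analogous hues = 325° and 25°


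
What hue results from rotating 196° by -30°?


New hue = (H + rotation) mod 360
New hue = (196 -30) mod 360
= 166 mod 360
= 166°


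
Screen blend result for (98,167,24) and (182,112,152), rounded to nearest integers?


Screen: C = 255 - (255-A)×(255-B)/255, rounded to nearest integer
R: 255 - (255-98)×(255-182)/255 = 255 - 11461/255 ≈ 255 - 44.945 = 210.055 → 210
G: 255 - (255-167)×(255-112)/255 = 255 - 12584/255 ≈ 255 - 49.349 = 205.651 → 206
B: 255 - (255-24)×(255-152)/255 = 255 - 23793/255 ≈ 255 - 93.306 = 161.694 → 162
= RGB(210, 206, 162)


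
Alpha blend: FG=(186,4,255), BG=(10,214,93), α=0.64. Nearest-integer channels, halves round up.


C = α×F + (1-α)×B, with 1-α = 0.36
R: 0.64×186 + 0.36×10 = 119.04 + 3.60 = 122.64 → 123
G: 0.64×4 + 0.36×214 = 2.56 + 77.04 = 79.60 → 80
B: 0.64×255 + 0.36×93 = 163.20 + 33.48 = 196.68 → 197
= RGB(123, 80, 197)


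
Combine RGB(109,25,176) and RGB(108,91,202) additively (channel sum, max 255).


Additive: each channel = min(255, C₁+C₂)
R: 109+108 = 217 → 217
G: 25+91 = 116 → 116
B: 176+202 = 378 → 255
= RGB(217, 116, 255)


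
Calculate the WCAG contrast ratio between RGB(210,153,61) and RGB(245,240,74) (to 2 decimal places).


Linearize each sRGB channel c=v/255: c/12.92 if c ≤ 0.04045 else ((c+0.055)/1.055)^2.4
L = 0.2126×R_lin + 0.7152×G_lin + 0.0722×B_lin
Color 1 (210,153,61):
  R=210: 210/255≈0.8235 > 0.04045 → ((0.8235+0.055)/1.055)^2.4 ≈ 0.64448
  G=153: 153/255≈0.6000 > 0.04045 → ((0.6000+0.055)/1.055)^2.4 ≈ 0.31855
  B=61: 61/255≈0.2392 > 0.04045 → ((0.2392+0.055)/1.055)^2.4 ≈ 0.04667
  L1 = 0.2126×0.64448 + 0.7152×0.31855 + 0.0722×0.04667 ≈ 0.36821
Color 2 (245,240,74):
  R=245: 245/255≈0.9608 > 0.04045 → ((0.9608+0.055)/1.055)^2.4 ≈ 0.91310
  G=240: 240/255≈0.9412 > 0.04045 → ((0.9412+0.055)/1.055)^2.4 ≈ 0.87137
  B=74: 74/255≈0.2902 > 0.04045 → ((0.2902+0.055)/1.055)^2.4 ≈ 0.06848
  L2 = 0.2126×0.91310 + 0.7152×0.87137 + 0.0722×0.06848 ≈ 0.82227
Lighter = 0.82227, Darker = 0.36821
Ratio = (L_lighter + 0.05) / (L_darker + 0.05)
Ratio = (0.82227 + 0.05) / (0.36821 + 0.05) = 0.87227 / 0.41821 ≈ 2.0857
Ratio ≈ 2.09:1


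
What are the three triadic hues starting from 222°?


Triadic: equally spaced at 120° intervals
H1 = 222°
H2 = (222 + 120) mod 360 = 342°
H3 = (222 + 240) mod 360 = 102°
Triadic = 222°, 342°, 102°


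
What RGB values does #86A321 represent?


86 → 134 (R)
A3 → 163 (G)
21 → 33 (B)
= RGB(134, 163, 33)


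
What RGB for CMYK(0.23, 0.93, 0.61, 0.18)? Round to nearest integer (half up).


R = 255 × (1-C) × (1-K) = 255 × 0.77 × 0.82 = 161.007 → 161
G = 255 × (1-M) × (1-K) = 255 × 0.07 × 0.82 = 14.637 → 15
B = 255 × (1-Y) × (1-K) = 255 × 0.39 × 0.82 = 81.549 → 82
= RGB(161, 15, 82)


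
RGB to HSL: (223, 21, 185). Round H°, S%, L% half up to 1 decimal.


Normalize: R'=223/255≈0.8745, G'=21/255≈0.0824, B'=185/255≈0.7255
Max=223/255, Min=21/255, Δ=Max-Min=202/255
L = (Max+Min)/2 = (223+21)/510 = 244/510 = 0.47843… → L = 47.8%
L ≤ 0.5 → S = Δ/(Max+Min) = 202/(223+21) = 202/244 = 0.82786… → S = 82.8%
(the 1/255 factors cancel in S and H, so raw channel differences can be used)
Max is R' → H = 60 × (((G-B)/Δ) mod 6) = 60 × (((21-185)/202) mod 6)
  (-164)/202 = -0.8118…; negative, so add 6 → 5.1881…
  H = 60 × 5.1881… = 311.287…° → H = 311.3°
= HSL(311.3°, 82.8%, 47.8%)


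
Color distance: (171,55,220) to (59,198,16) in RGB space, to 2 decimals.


d = √[(R₁-R₂)² + (G₁-G₂)² + (B₁-B₂)²]
d = √[(171-59)² + (55-198)² + (220-16)²]
d = √[12544 + 20449 + 41616]
d = √74609
d ≈ 273.15


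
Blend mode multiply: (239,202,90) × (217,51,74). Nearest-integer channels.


Multiply: C = A×B/255, rounded to nearest integer
R: 239×217/255 = 51863/255 ≈ 203.384 → 203
G: 202×51/255 = 10302/255 ≈ 40.400 → 40
B: 90×74/255 = 6660/255 ≈ 26.118 → 26
= RGB(203, 40, 26)


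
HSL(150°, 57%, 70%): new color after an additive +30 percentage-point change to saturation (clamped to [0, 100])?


Original S = 57%
Adjustment = +30 percentage points
New S = 57 + (30) = 87
Clamp to [0, 100] → 87
= HSL(150°, 87%, 70%)


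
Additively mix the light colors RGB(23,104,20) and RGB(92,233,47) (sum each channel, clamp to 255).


Additive: each channel = min(255, C₁+C₂)
R: 23+92 = 115 → 115
G: 104+233 = 337 → 255
B: 20+47 = 67 → 67
= RGB(115, 255, 67)


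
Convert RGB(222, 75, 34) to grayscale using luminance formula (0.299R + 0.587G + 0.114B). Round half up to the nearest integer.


Gray = 0.299×R + 0.587×G + 0.114×B
Gray = 0.299×222 + 0.587×75 + 0.114×34
Gray = 66.378 + 44.025 + 3.876
Gray = 114.279 → round half up → 114
Gray = 114


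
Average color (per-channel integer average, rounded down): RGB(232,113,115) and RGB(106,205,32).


Midpoint: each channel = ⌊(C₁+C₂)/2⌋
R: ⌊(232+106)/2⌋ = 169
G: ⌊(113+205)/2⌋ = 159
B: ⌊(115+32)/2⌋ = 73
= RGB(169, 159, 73)


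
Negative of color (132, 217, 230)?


Invert: (255-R, 255-G, 255-B)
R: 255-132 = 123
G: 255-217 = 38
B: 255-230 = 25
= RGB(123, 38, 25)


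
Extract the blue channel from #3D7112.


Color: #3D7112
R = 3D = 61
G = 71 = 113
B = 12 = 18
Blue = 18


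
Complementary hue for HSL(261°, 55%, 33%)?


Complement = opposite side of color wheel = hue + 180°
H' = (261 + 180) mod 360 = 81°
S and L unchanged.
= HSL(81°, 55%, 33%)


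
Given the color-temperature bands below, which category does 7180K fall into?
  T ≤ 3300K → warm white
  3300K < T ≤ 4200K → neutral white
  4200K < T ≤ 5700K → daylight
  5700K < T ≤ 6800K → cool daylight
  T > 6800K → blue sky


Temperature: 7180K
7180K > 6800K → blue sky
Classification: blue sky


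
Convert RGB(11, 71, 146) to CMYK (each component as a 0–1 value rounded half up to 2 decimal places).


R'=11/255≈0.0431, G'=71/255≈0.2784, B'=146/255≈0.5725
K = 1 - max(R',G',B') = 1 - 146/255 = 109/255 = 0.42745… → 0.43
(1-R'-K)/(1-K) simplifies to (max-R)/max with max = 146:
C = (146-11)/146 = 135/146 = 0.92465… → 0.92
M = (146-71)/146 = 75/146 = 0.51369… → 0.51
Y = (146-146)/146 = 0/146 = 0 → 0.00
= CMYK(0.92, 0.51, 0.00, 0.43)


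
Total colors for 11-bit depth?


Colors = 2^bits = 2^11
= 2,048 colors


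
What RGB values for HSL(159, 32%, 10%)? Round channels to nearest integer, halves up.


H=159°, S=0.32, L=0.10
C = (1-|2L-1|)×S = (1-|-0.80|)×0.32 = 0.064
H' = H/60 = 159/60 ≈ 2.6500; X = C×(1-|H' mod 2 - 1|) = 0.0416
m = L - C/2 = 0.10 - 0.032 = 0.068
Sector ⌊H'⌋ = 2 → (R',G',B') = (0.0, 0.064, 0.0416)
RGB = ((R'+m)×255, (G'+m)×255, (B'+m)×255) = (17.34, 33.66, 27.948)
Round half up → RGB(17, 34, 28)


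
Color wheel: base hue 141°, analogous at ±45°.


Base hue: 141°
Left analog: (141 - 45) mod 360 = 96°
Right analog: (141 + 45) mod 360 = 186°
Analogous hues = 96° and 186°


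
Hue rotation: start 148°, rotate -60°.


New hue = (H + rotation) mod 360
New hue = (148 -60) mod 360
= 88 mod 360
= 88°


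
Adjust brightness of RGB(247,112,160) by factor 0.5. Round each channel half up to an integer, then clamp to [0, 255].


Multiply each channel by 0.5, round half up, clamp to [0, 255]
R: 247×0.5 = 123.5 → round → 124
G: 112×0.5 = 56
B: 160×0.5 = 80
= RGB(124, 56, 80)


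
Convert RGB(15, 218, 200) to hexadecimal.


R = 15 → 0F (hex)
G = 218 → DA (hex)
B = 200 → C8 (hex)
Hex = #0FDAC8


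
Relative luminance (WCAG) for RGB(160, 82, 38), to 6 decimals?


Linearize each channel (sRGB transfer function): c = v/255; c_lin = c/12.92 if c ≤ 0.04045, else ((c+0.055)/1.055)^2.4
  R: 160/255 ≈ 0.627451 > 0.04045 → ((0.627451+0.055)/1.055)^2.4 ≈ 0.351533
  G: 82/255 ≈ 0.321569 > 0.04045 → ((0.321569+0.055)/1.055)^2.4 ≈ 0.084376
  B: 38/255 ≈ 0.149020 > 0.04045 → ((0.149020+0.055)/1.055)^2.4 ≈ 0.019382
R_lin = 0.351533, G_lin = 0.084376, B_lin = 0.019382
L = 0.2126×R + 0.7152×G + 0.0722×B
L = 0.2126×0.351533 + 0.7152×0.084376 + 0.0722×0.019382
L ≈ 0.136481


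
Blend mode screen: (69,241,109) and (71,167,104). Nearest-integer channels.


Screen: C = 255 - (255-A)×(255-B)/255, rounded to nearest integer
R: 255 - (255-69)×(255-71)/255 = 255 - 34224/255 ≈ 255 - 134.212 = 120.788 → 121
G: 255 - (255-241)×(255-167)/255 = 255 - 1232/255 ≈ 255 - 4.831 = 250.169 → 250
B: 255 - (255-109)×(255-104)/255 = 255 - 22046/255 ≈ 255 - 86.455 = 168.545 → 169
= RGB(121, 250, 169)


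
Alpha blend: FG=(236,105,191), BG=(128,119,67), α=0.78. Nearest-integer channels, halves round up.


C = α×F + (1-α)×B, with 1-α = 0.22
R: 0.78×236 + 0.22×128 = 184.08 + 28.16 = 212.24 → 212
G: 0.78×105 + 0.22×119 = 81.90 + 26.18 = 108.08 → 108
B: 0.78×191 + 0.22×67 = 148.98 + 14.74 = 163.72 → 164
= RGB(212, 108, 164)


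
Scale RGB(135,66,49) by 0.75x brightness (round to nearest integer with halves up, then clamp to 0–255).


Multiply each channel by 0.75, round half up, clamp to [0, 255]
R: 135×0.75 = 101.25 → round → 101
G: 66×0.75 = 49.5 → round → 50
B: 49×0.75 = 36.75 → round → 37
= RGB(101, 50, 37)


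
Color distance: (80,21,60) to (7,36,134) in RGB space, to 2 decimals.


d = √[(R₁-R₂)² + (G₁-G₂)² + (B₁-B₂)²]
d = √[(80-7)² + (21-36)² + (60-134)²]
d = √[5329 + 225 + 5476]
d = √11030
d ≈ 105.02


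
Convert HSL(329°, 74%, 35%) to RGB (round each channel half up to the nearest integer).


H=329°, S=0.74, L=0.35
C = (1-|2L-1|)×S = (1-|-0.30|)×0.74 = 0.518
H' = H/60 = 329/60 ≈ 5.4833; X = C×(1-|H' mod 2 - 1|) ≈ 0.2676
m = L - C/2 = 0.35 - 0.259 = 0.091
Sector ⌊H'⌋ = 5 → (R',G',B') = (0.518, 0.0, ≈0.2676)
RGB = ((R'+m)×255, (G'+m)×255, (B'+m)×255) = (155.295, 23.205, 91.4515)
Round half up → RGB(155, 23, 91)


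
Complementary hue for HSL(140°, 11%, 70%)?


Complement = opposite side of color wheel = hue + 180°
H' = (140 + 180) mod 360 = 320°
S and L unchanged.
= HSL(320°, 11%, 70%)


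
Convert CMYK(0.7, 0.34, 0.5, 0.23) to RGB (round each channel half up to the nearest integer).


R = 255 × (1-C) × (1-K) = 255 × 0.30 × 0.77 = 58.905 → 59
G = 255 × (1-M) × (1-K) = 255 × 0.66 × 0.77 = 129.591 → 130
B = 255 × (1-Y) × (1-K) = 255 × 0.50 × 0.77 = 98.175 → 98
= RGB(59, 130, 98)


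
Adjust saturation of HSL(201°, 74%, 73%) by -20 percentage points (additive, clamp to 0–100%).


Original S = 74%
Adjustment = -20 percentage points
New S = 74 + (-20) = 54
Clamp to [0, 100] → 54
= HSL(201°, 54%, 73%)


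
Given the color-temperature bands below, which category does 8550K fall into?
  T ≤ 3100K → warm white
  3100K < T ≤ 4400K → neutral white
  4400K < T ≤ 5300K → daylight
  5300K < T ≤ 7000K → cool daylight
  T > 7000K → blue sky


Temperature: 8550K
8550K > 7000K → blue sky
Classification: blue sky


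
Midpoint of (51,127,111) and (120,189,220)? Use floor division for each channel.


Midpoint: each channel = ⌊(C₁+C₂)/2⌋
R: ⌊(51+120)/2⌋ = 85
G: ⌊(127+189)/2⌋ = 158
B: ⌊(111+220)/2⌋ = 165
= RGB(85, 158, 165)


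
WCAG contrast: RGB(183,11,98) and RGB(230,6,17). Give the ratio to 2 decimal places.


Linearize each sRGB channel c=v/255: c/12.92 if c ≤ 0.04045 else ((c+0.055)/1.055)^2.4
L = 0.2126×R_lin + 0.7152×G_lin + 0.0722×B_lin
Color 1 (183,11,98):
  R=183: 183/255≈0.7176 > 0.04045 → ((0.7176+0.055)/1.055)^2.4 ≈ 0.47353
  G=11: 11/255≈0.0431 > 0.04045 → ((0.0431+0.055)/1.055)^2.4 ≈ 0.00335
  B=98: 98/255≈0.3843 > 0.04045 → ((0.3843+0.055)/1.055)^2.4 ≈ 0.12214
  L1 = 0.2126×0.47353 + 0.7152×0.00335 + 0.0722×0.12214 ≈ 0.11188
Color 2 (230,6,17):
  R=230: 230/255≈0.9020 > 0.04045 → ((0.9020+0.055)/1.055)^2.4 ≈ 0.79130
  G=6: 6/255≈0.0235 ≤ 0.04045 → 0.0235/12.92 ≈ 0.00182
  B=17: 17/255≈0.0667 > 0.04045 → ((0.0667+0.055)/1.055)^2.4 ≈ 0.00561
  L2 = 0.2126×0.79130 + 0.7152×0.00182 + 0.0722×0.00561 ≈ 0.16994
Lighter = 0.16994, Darker = 0.11188
Ratio = (L_lighter + 0.05) / (L_darker + 0.05)
Ratio = (0.16994 + 0.05) / (0.11188 + 0.05) = 0.21994 / 0.16188 ≈ 1.3586
Ratio ≈ 1.36:1


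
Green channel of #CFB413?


Color: #CFB413
R = CF = 207
G = B4 = 180
B = 13 = 19
Green = 180


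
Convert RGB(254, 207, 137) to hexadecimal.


R = 254 → FE (hex)
G = 207 → CF (hex)
B = 137 → 89 (hex)
Hex = #FECF89


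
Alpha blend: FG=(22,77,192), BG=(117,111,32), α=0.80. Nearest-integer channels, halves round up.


C = α×F + (1-α)×B, with 1-α = 0.20
R: 0.80×22 + 0.20×117 = 17.60 + 23.40 = 41.00 → 41
G: 0.80×77 + 0.20×111 = 61.60 + 22.20 = 83.80 → 84
B: 0.80×192 + 0.20×32 = 153.60 + 6.40 = 160.00 → 160
= RGB(41, 84, 160)


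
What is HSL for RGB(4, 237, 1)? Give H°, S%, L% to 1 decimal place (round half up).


Normalize: R'=4/255≈0.0157, G'=237/255≈0.9294, B'=1/255≈0.0039
Max=237/255, Min=1/255, Δ=Max-Min=236/255
L = (Max+Min)/2 = (237+1)/510 = 238/510 = 0.46666… → L = 46.7%
L ≤ 0.5 → S = Δ/(Max+Min) = 236/(237+1) = 236/238 = 0.99159… → S = 99.2%
(the 1/255 factors cancel in S and H, so raw channel differences can be used)
Max is G' → H = 60 × ((B-R)/Δ + 2) = 60 × ((1-4)/236 + 2)
  -3/236 + 2 = -0.0127… + 2 = 1.9872…
  H = 60 × 1.9872… = 119.237…° → H = 119.2°
= HSL(119.2°, 99.2%, 46.7%)


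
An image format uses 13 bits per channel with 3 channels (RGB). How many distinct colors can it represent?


Total bits = 13 bits/channel × 3 channels = 39 bits
Distinct colors = 2^39
= 549,755,813,888 colors


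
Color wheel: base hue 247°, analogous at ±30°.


Base hue: 247°
Left analog: (247 - 30) mod 360 = 217°
Right analog: (247 + 30) mod 360 = 277°
Analogous hues = 217° and 277°


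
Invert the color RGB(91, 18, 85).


Invert: (255-R, 255-G, 255-B)
R: 255-91 = 164
G: 255-18 = 237
B: 255-85 = 170
= RGB(164, 237, 170)


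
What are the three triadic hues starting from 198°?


Triadic: equally spaced at 120° intervals
H1 = 198°
H2 = (198 + 120) mod 360 = 318°
H3 = (198 + 240) mod 360 = 78°
Triadic = 198°, 318°, 78°


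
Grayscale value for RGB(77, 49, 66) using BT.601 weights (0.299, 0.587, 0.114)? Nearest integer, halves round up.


Gray = 0.299×R + 0.587×G + 0.114×B
Gray = 0.299×77 + 0.587×49 + 0.114×66
Gray = 23.023 + 28.763 + 7.524
Gray = 59.310 → round half up → 59
Gray = 59


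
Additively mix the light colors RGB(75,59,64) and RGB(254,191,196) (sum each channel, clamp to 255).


Additive: each channel = min(255, C₁+C₂)
R: 75+254 = 329 → 255
G: 59+191 = 250 → 250
B: 64+196 = 260 → 255
= RGB(255, 250, 255)


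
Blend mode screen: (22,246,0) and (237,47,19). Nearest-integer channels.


Screen: C = 255 - (255-A)×(255-B)/255, rounded to nearest integer
R: 255 - (255-22)×(255-237)/255 = 255 - 4194/255 ≈ 255 - 16.447 = 238.553 → 239
G: 255 - (255-246)×(255-47)/255 = 255 - 1872/255 ≈ 255 - 7.341 = 247.659 → 248
B: 255 - (255-0)×(255-19)/255 = 255 - 60180/255 ≈ 255 - 236.000 = 19.000 → 19
= RGB(239, 248, 19)


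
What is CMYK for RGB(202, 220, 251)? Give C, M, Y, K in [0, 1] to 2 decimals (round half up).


R'=202/255≈0.7922, G'=220/255≈0.8627, B'=251/255≈0.9843
K = 1 - max(R',G',B') = 1 - 251/255 = 4/255 = 0.01568… → 0.02
(1-R'-K)/(1-K) simplifies to (max-R)/max with max = 251:
C = (251-202)/251 = 49/251 = 0.19521… → 0.20
M = (251-220)/251 = 31/251 = 0.12350… → 0.12
Y = (251-251)/251 = 0/251 = 0 → 0.00
= CMYK(0.20, 0.12, 0.00, 0.02)


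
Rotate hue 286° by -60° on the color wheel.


New hue = (H + rotation) mod 360
New hue = (286 -60) mod 360
= 226 mod 360
= 226°


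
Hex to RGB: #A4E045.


A4 → 164 (R)
E0 → 224 (G)
45 → 69 (B)
= RGB(164, 224, 69)


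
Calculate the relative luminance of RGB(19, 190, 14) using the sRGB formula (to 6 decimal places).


Linearize each channel (sRGB transfer function): c = v/255; c_lin = c/12.92 if c ≤ 0.04045, else ((c+0.055)/1.055)^2.4
  R: 19/255 ≈ 0.074510 > 0.04045 → ((0.074510+0.055)/1.055)^2.4 ≈ 0.006512
  G: 190/255 ≈ 0.745098 > 0.04045 → ((0.745098+0.055)/1.055)^2.4 ≈ 0.514918
  B: 14/255 ≈ 0.054902 > 0.04045 → ((0.054902+0.055)/1.055)^2.4 ≈ 0.004391
R_lin = 0.006512, G_lin = 0.514918, B_lin = 0.004391
L = 0.2126×R + 0.7152×G + 0.0722×B
L = 0.2126×0.006512 + 0.7152×0.514918 + 0.0722×0.004391
L ≈ 0.369971


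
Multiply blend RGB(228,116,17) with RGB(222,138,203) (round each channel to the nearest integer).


Multiply: C = A×B/255, rounded to nearest integer
R: 228×222/255 = 50616/255 ≈ 198.494 → 198
G: 116×138/255 = 16008/255 ≈ 62.776 → 63
B: 17×203/255 = 3451/255 ≈ 13.533 → 14
= RGB(198, 63, 14)


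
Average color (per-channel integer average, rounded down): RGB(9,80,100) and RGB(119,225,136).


Midpoint: each channel = ⌊(C₁+C₂)/2⌋
R: ⌊(9+119)/2⌋ = 64
G: ⌊(80+225)/2⌋ = 152
B: ⌊(100+136)/2⌋ = 118
= RGB(64, 152, 118)


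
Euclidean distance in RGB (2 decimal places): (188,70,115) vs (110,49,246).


d = √[(R₁-R₂)² + (G₁-G₂)² + (B₁-B₂)²]
d = √[(188-110)² + (70-49)² + (115-246)²]
d = √[6084 + 441 + 17161]
d = √23686
d ≈ 153.90


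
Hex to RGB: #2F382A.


2F → 47 (R)
38 → 56 (G)
2A → 42 (B)
= RGB(47, 56, 42)


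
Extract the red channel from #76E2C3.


Color: #76E2C3
R = 76 = 118
G = E2 = 226
B = C3 = 195
Red = 118
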